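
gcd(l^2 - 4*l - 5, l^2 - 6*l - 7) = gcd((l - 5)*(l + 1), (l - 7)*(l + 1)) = l + 1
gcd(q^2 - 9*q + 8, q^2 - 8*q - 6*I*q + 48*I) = q - 8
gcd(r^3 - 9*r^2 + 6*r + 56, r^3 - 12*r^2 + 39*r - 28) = r^2 - 11*r + 28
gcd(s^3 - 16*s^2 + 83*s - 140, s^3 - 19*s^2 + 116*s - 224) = s^2 - 11*s + 28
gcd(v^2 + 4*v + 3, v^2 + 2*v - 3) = v + 3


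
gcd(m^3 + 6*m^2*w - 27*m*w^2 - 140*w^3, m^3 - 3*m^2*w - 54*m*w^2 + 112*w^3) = m + 7*w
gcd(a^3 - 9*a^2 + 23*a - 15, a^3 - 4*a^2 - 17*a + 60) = a^2 - 8*a + 15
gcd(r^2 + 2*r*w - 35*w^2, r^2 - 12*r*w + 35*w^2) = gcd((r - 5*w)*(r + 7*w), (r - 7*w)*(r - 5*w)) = r - 5*w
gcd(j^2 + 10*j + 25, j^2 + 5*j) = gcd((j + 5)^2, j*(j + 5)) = j + 5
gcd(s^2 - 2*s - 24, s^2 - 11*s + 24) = 1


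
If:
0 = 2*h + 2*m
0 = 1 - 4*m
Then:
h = -1/4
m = 1/4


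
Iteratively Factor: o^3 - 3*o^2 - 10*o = (o - 5)*(o^2 + 2*o) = (o - 5)*(o + 2)*(o)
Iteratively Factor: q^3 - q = (q + 1)*(q^2 - q) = q*(q + 1)*(q - 1)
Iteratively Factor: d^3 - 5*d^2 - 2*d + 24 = (d + 2)*(d^2 - 7*d + 12) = (d - 3)*(d + 2)*(d - 4)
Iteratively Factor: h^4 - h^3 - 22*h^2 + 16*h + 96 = (h - 4)*(h^3 + 3*h^2 - 10*h - 24) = (h - 4)*(h - 3)*(h^2 + 6*h + 8) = (h - 4)*(h - 3)*(h + 2)*(h + 4)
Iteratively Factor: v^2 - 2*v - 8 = (v + 2)*(v - 4)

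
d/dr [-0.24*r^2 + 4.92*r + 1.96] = 4.92 - 0.48*r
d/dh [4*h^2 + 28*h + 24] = 8*h + 28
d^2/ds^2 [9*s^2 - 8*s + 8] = 18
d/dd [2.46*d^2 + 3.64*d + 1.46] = 4.92*d + 3.64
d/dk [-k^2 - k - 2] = -2*k - 1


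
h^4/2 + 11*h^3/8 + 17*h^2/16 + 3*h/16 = h*(h/2 + 1/2)*(h + 1/4)*(h + 3/2)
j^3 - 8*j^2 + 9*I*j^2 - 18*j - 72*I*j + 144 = (j - 8)*(j + 3*I)*(j + 6*I)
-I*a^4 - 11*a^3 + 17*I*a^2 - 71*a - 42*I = (a - 7*I)*(a - 6*I)*(a + I)*(-I*a + 1)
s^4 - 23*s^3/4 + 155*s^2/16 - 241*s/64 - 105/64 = (s - 3)*(s - 7/4)*(s - 5/4)*(s + 1/4)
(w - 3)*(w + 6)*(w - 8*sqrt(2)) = w^3 - 8*sqrt(2)*w^2 + 3*w^2 - 24*sqrt(2)*w - 18*w + 144*sqrt(2)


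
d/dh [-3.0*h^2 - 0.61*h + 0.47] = -6.0*h - 0.61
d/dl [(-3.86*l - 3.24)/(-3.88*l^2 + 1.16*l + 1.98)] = (14.9768*l^2 - 4.4776*l - (3.86*l + 3.24)*(7.76*l - 1.16) - 7.6428)/(-3.88*l^2 + 1.16*l + 1.98)^2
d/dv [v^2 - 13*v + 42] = 2*v - 13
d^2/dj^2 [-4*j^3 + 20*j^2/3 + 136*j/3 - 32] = 40/3 - 24*j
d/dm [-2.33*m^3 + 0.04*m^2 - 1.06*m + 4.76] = -6.99*m^2 + 0.08*m - 1.06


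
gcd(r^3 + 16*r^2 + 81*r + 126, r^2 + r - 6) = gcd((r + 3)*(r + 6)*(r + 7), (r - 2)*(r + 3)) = r + 3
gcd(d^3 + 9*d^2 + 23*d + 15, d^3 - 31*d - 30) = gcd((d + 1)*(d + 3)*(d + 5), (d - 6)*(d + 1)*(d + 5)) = d^2 + 6*d + 5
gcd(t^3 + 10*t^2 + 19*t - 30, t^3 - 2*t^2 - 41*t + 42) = t^2 + 5*t - 6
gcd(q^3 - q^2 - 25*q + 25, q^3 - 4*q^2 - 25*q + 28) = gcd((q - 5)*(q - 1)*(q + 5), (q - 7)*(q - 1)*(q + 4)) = q - 1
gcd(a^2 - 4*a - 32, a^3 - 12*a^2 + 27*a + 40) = a - 8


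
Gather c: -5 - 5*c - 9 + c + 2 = -4*c - 12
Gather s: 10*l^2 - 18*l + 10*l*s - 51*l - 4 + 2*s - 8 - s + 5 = 10*l^2 - 69*l + s*(10*l + 1) - 7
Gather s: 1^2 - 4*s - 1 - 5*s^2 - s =-5*s^2 - 5*s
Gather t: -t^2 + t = -t^2 + t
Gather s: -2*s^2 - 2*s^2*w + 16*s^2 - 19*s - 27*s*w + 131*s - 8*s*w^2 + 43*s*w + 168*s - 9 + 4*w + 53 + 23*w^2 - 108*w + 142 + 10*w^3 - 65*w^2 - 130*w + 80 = s^2*(14 - 2*w) + s*(-8*w^2 + 16*w + 280) + 10*w^3 - 42*w^2 - 234*w + 266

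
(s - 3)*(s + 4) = s^2 + s - 12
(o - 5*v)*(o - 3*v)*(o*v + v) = o^3*v - 8*o^2*v^2 + o^2*v + 15*o*v^3 - 8*o*v^2 + 15*v^3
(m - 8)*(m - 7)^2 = m^3 - 22*m^2 + 161*m - 392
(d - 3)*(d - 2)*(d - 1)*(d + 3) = d^4 - 3*d^3 - 7*d^2 + 27*d - 18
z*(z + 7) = z^2 + 7*z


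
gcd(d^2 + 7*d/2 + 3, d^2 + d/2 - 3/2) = d + 3/2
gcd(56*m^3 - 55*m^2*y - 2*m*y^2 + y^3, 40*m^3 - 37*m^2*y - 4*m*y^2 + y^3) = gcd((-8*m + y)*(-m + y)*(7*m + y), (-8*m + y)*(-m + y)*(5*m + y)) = 8*m^2 - 9*m*y + y^2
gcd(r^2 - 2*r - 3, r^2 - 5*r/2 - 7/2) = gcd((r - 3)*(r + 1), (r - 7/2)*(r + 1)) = r + 1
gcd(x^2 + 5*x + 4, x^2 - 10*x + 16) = 1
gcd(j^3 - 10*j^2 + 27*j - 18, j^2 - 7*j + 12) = j - 3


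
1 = 1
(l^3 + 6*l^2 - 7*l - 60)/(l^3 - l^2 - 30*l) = (l^2 + l - 12)/(l*(l - 6))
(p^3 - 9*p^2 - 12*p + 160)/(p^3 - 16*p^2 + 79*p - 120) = (p + 4)/(p - 3)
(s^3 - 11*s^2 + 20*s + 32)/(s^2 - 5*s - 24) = (s^2 - 3*s - 4)/(s + 3)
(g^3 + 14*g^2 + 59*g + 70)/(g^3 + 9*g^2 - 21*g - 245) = (g^2 + 7*g + 10)/(g^2 + 2*g - 35)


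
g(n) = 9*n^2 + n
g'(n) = 18*n + 1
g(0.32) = 1.24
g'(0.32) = 6.76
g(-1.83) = 28.31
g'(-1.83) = -31.94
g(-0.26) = 0.35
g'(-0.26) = -3.68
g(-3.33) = 96.47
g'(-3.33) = -58.94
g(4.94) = 224.57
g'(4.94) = 89.92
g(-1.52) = 19.27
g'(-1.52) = -26.36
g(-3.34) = 97.06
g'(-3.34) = -59.12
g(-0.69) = 3.59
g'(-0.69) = -11.42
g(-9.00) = 720.00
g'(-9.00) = -161.00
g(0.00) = 0.00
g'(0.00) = 1.00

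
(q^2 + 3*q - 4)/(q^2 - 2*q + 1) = (q + 4)/(q - 1)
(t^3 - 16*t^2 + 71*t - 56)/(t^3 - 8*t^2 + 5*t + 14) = (t^2 - 9*t + 8)/(t^2 - t - 2)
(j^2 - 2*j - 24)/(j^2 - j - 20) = (j - 6)/(j - 5)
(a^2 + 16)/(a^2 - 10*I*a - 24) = (a + 4*I)/(a - 6*I)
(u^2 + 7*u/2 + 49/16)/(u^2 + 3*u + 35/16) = (4*u + 7)/(4*u + 5)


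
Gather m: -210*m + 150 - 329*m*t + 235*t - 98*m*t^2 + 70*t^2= m*(-98*t^2 - 329*t - 210) + 70*t^2 + 235*t + 150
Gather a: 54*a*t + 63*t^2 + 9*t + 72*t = 54*a*t + 63*t^2 + 81*t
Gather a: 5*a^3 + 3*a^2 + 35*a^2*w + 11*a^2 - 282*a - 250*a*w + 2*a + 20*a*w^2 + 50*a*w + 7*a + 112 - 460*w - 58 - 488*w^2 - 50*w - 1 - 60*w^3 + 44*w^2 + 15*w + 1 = 5*a^3 + a^2*(35*w + 14) + a*(20*w^2 - 200*w - 273) - 60*w^3 - 444*w^2 - 495*w + 54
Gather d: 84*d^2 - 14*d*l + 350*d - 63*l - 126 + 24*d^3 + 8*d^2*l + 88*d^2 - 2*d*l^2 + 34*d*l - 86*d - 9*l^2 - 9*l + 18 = 24*d^3 + d^2*(8*l + 172) + d*(-2*l^2 + 20*l + 264) - 9*l^2 - 72*l - 108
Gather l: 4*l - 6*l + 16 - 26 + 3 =-2*l - 7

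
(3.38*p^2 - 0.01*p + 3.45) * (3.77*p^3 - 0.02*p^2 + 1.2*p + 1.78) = 12.7426*p^5 - 0.1053*p^4 + 17.0627*p^3 + 5.9354*p^2 + 4.1222*p + 6.141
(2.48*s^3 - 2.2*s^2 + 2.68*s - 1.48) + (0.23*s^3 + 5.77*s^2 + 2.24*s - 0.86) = 2.71*s^3 + 3.57*s^2 + 4.92*s - 2.34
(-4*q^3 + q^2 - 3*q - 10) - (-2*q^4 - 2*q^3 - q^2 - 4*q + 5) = 2*q^4 - 2*q^3 + 2*q^2 + q - 15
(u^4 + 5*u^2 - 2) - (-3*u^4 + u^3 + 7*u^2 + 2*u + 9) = 4*u^4 - u^3 - 2*u^2 - 2*u - 11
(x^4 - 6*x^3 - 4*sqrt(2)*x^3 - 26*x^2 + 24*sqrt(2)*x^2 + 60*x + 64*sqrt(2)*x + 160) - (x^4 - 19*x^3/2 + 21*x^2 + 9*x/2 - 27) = -4*sqrt(2)*x^3 + 7*x^3/2 - 47*x^2 + 24*sqrt(2)*x^2 + 111*x/2 + 64*sqrt(2)*x + 187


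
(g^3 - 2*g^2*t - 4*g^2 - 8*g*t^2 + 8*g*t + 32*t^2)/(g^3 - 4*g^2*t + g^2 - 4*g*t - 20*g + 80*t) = (g + 2*t)/(g + 5)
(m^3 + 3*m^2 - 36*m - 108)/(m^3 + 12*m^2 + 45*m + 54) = (m - 6)/(m + 3)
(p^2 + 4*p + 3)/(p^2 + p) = (p + 3)/p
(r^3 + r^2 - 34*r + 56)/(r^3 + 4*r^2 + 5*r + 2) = (r^3 + r^2 - 34*r + 56)/(r^3 + 4*r^2 + 5*r + 2)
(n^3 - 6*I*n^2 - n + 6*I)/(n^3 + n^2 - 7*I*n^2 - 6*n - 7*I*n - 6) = (n - 1)/(n - I)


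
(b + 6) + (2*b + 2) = 3*b + 8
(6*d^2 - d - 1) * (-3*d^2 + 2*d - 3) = -18*d^4 + 15*d^3 - 17*d^2 + d + 3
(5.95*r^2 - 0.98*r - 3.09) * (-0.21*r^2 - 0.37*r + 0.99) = -1.2495*r^4 - 1.9957*r^3 + 6.902*r^2 + 0.1731*r - 3.0591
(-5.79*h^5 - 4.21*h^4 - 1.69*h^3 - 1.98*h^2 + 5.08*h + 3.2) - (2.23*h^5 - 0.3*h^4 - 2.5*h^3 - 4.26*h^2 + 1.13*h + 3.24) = -8.02*h^5 - 3.91*h^4 + 0.81*h^3 + 2.28*h^2 + 3.95*h - 0.04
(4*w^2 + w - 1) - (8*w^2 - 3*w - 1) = -4*w^2 + 4*w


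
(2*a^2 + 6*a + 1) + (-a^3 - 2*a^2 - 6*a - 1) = -a^3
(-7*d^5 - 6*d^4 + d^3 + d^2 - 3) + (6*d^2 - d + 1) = -7*d^5 - 6*d^4 + d^3 + 7*d^2 - d - 2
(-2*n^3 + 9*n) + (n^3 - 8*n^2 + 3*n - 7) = -n^3 - 8*n^2 + 12*n - 7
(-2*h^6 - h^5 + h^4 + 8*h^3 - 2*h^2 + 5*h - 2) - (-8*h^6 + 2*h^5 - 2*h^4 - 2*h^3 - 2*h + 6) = 6*h^6 - 3*h^5 + 3*h^4 + 10*h^3 - 2*h^2 + 7*h - 8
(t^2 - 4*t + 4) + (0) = t^2 - 4*t + 4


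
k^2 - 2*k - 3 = (k - 3)*(k + 1)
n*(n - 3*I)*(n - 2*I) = n^3 - 5*I*n^2 - 6*n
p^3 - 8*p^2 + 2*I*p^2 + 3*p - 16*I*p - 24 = (p - 8)*(p - I)*(p + 3*I)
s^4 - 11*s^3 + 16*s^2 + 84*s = s*(s - 7)*(s - 6)*(s + 2)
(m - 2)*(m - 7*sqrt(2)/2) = m^2 - 7*sqrt(2)*m/2 - 2*m + 7*sqrt(2)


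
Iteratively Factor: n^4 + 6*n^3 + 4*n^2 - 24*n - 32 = (n + 2)*(n^3 + 4*n^2 - 4*n - 16) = (n + 2)^2*(n^2 + 2*n - 8) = (n - 2)*(n + 2)^2*(n + 4)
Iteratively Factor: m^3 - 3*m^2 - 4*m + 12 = (m + 2)*(m^2 - 5*m + 6) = (m - 2)*(m + 2)*(m - 3)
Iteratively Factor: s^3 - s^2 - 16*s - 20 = (s + 2)*(s^2 - 3*s - 10) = (s + 2)^2*(s - 5)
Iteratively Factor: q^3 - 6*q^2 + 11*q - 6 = (q - 1)*(q^2 - 5*q + 6) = (q - 3)*(q - 1)*(q - 2)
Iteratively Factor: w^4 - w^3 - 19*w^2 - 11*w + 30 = (w + 2)*(w^3 - 3*w^2 - 13*w + 15) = (w - 5)*(w + 2)*(w^2 + 2*w - 3) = (w - 5)*(w + 2)*(w + 3)*(w - 1)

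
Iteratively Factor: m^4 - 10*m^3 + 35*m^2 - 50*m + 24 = (m - 2)*(m^3 - 8*m^2 + 19*m - 12) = (m - 3)*(m - 2)*(m^2 - 5*m + 4) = (m - 4)*(m - 3)*(m - 2)*(m - 1)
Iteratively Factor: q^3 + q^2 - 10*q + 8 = (q - 2)*(q^2 + 3*q - 4) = (q - 2)*(q - 1)*(q + 4)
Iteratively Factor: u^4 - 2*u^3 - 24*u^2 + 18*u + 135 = (u + 3)*(u^3 - 5*u^2 - 9*u + 45) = (u - 3)*(u + 3)*(u^2 - 2*u - 15) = (u - 3)*(u + 3)^2*(u - 5)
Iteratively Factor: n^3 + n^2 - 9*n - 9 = (n + 3)*(n^2 - 2*n - 3) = (n - 3)*(n + 3)*(n + 1)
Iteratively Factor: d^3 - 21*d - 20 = (d + 4)*(d^2 - 4*d - 5) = (d + 1)*(d + 4)*(d - 5)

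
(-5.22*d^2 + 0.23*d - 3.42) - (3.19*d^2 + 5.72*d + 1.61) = -8.41*d^2 - 5.49*d - 5.03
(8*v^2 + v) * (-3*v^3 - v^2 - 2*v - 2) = -24*v^5 - 11*v^4 - 17*v^3 - 18*v^2 - 2*v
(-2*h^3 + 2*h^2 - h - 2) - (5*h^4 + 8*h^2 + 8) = -5*h^4 - 2*h^3 - 6*h^2 - h - 10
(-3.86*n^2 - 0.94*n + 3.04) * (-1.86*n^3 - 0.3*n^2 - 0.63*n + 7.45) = 7.1796*n^5 + 2.9064*n^4 - 2.9406*n^3 - 29.0768*n^2 - 8.9182*n + 22.648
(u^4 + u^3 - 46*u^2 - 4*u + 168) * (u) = u^5 + u^4 - 46*u^3 - 4*u^2 + 168*u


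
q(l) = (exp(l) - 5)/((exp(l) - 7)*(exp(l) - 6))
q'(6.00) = 0.00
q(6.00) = 0.00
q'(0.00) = -0.02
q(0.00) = -0.13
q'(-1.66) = -0.00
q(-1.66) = -0.12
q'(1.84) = 46.16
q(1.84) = -6.22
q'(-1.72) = -0.00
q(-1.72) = -0.12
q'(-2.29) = -0.00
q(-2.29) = -0.12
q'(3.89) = -0.03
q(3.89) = 0.02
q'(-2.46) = -0.00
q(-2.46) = -0.12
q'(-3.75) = -0.00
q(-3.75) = -0.12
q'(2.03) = -37.46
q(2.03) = 2.64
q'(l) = exp(l)/((exp(l) - 7)*(exp(l) - 6)) - (exp(l) - 5)*exp(l)/((exp(l) - 7)*(exp(l) - 6)^2) - (exp(l) - 5)*exp(l)/((exp(l) - 7)^2*(exp(l) - 6)) = (-exp(2*l) + 10*exp(l) - 23)*exp(l)/(exp(4*l) - 26*exp(3*l) + 253*exp(2*l) - 1092*exp(l) + 1764)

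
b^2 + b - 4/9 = (b - 1/3)*(b + 4/3)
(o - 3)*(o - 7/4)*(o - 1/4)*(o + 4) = o^4 - o^3 - 217*o^2/16 + 391*o/16 - 21/4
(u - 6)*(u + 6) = u^2 - 36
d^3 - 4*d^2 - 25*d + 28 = (d - 7)*(d - 1)*(d + 4)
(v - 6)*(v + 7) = v^2 + v - 42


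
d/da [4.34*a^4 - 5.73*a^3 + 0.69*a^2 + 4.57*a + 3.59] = 17.36*a^3 - 17.19*a^2 + 1.38*a + 4.57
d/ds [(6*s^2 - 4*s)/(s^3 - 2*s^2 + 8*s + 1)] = 2*(-3*s^4 + 4*s^3 + 20*s^2 + 6*s - 2)/(s^6 - 4*s^5 + 20*s^4 - 30*s^3 + 60*s^2 + 16*s + 1)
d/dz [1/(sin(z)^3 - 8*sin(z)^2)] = (16 - 3*sin(z))*cos(z)/((sin(z) - 8)^2*sin(z)^3)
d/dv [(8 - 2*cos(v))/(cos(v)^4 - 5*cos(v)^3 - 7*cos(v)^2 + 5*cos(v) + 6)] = 2*(-3*cos(v)^3 + 29*cos(v)^2 - 82*cos(v) + 26)/((cos(v) - 6)^2*(cos(v) + 1)*sin(v)^3)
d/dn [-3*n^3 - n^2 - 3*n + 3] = -9*n^2 - 2*n - 3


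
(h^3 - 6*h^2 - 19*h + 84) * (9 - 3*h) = -3*h^4 + 27*h^3 + 3*h^2 - 423*h + 756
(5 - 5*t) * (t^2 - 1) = -5*t^3 + 5*t^2 + 5*t - 5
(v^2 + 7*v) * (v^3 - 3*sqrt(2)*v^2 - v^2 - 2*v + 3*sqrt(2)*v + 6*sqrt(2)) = v^5 - 3*sqrt(2)*v^4 + 6*v^4 - 18*sqrt(2)*v^3 - 9*v^3 - 14*v^2 + 27*sqrt(2)*v^2 + 42*sqrt(2)*v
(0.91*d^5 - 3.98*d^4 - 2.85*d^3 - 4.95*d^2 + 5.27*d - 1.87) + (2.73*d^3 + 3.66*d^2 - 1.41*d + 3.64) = 0.91*d^5 - 3.98*d^4 - 0.12*d^3 - 1.29*d^2 + 3.86*d + 1.77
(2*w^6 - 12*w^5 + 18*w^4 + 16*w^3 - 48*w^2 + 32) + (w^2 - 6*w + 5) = 2*w^6 - 12*w^5 + 18*w^4 + 16*w^3 - 47*w^2 - 6*w + 37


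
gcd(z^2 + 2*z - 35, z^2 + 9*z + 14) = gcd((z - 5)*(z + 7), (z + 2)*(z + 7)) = z + 7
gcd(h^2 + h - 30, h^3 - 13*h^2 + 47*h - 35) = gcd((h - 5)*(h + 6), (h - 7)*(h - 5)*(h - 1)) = h - 5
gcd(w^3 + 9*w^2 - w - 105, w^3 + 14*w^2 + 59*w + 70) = w^2 + 12*w + 35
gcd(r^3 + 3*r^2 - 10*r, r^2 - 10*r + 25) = 1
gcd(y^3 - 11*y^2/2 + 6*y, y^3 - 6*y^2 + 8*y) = y^2 - 4*y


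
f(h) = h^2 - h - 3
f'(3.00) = 5.00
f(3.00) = 3.00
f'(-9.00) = -19.00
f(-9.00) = 87.00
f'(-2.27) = -5.54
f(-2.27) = 4.42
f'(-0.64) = -2.28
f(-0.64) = -1.95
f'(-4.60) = -10.20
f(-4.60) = 22.76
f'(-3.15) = -7.30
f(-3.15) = 10.07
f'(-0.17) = -1.34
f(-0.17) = -2.80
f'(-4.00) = -9.00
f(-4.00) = 17.00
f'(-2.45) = -5.90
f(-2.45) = 5.45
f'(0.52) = 0.04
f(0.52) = -3.25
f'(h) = 2*h - 1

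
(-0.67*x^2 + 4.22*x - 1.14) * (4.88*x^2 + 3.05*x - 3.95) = -3.2696*x^4 + 18.5501*x^3 + 9.9543*x^2 - 20.146*x + 4.503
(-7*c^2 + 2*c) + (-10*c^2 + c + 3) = -17*c^2 + 3*c + 3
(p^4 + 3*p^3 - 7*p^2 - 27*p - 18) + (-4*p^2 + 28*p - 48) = p^4 + 3*p^3 - 11*p^2 + p - 66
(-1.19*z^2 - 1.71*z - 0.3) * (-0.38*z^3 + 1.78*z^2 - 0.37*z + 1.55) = 0.4522*z^5 - 1.4684*z^4 - 2.4895*z^3 - 1.7458*z^2 - 2.5395*z - 0.465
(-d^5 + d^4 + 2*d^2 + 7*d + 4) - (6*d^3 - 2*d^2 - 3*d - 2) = -d^5 + d^4 - 6*d^3 + 4*d^2 + 10*d + 6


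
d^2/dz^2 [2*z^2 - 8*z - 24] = 4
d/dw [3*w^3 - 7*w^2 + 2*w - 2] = 9*w^2 - 14*w + 2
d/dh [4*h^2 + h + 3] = 8*h + 1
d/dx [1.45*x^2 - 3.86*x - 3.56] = 2.9*x - 3.86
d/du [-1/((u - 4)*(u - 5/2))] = 2*(4*u - 13)/((u - 4)^2*(2*u - 5)^2)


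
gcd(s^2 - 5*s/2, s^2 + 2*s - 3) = 1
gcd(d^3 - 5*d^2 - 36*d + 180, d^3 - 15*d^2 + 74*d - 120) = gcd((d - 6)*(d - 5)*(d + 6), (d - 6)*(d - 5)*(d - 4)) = d^2 - 11*d + 30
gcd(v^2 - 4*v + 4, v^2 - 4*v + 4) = v^2 - 4*v + 4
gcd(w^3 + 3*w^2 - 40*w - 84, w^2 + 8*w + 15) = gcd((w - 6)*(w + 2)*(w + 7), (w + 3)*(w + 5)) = 1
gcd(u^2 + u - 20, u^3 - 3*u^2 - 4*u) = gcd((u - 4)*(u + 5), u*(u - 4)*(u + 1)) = u - 4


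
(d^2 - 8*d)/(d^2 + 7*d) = (d - 8)/(d + 7)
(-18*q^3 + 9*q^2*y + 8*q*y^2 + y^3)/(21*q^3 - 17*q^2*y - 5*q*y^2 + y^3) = (6*q + y)/(-7*q + y)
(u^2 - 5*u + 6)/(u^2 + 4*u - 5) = (u^2 - 5*u + 6)/(u^2 + 4*u - 5)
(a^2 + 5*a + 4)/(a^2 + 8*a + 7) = (a + 4)/(a + 7)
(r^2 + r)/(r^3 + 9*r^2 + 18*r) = (r + 1)/(r^2 + 9*r + 18)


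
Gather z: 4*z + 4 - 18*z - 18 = -14*z - 14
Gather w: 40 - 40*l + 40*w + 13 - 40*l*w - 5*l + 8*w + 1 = -45*l + w*(48 - 40*l) + 54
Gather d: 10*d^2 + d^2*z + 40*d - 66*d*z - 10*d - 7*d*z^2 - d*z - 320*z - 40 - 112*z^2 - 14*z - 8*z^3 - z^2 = d^2*(z + 10) + d*(-7*z^2 - 67*z + 30) - 8*z^3 - 113*z^2 - 334*z - 40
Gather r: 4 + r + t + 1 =r + t + 5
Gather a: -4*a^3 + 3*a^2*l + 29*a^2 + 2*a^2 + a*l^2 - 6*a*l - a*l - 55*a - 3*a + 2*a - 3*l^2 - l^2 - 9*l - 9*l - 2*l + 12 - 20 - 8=-4*a^3 + a^2*(3*l + 31) + a*(l^2 - 7*l - 56) - 4*l^2 - 20*l - 16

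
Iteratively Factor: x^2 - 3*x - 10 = (x + 2)*(x - 5)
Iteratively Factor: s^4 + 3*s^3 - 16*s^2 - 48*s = (s)*(s^3 + 3*s^2 - 16*s - 48) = s*(s - 4)*(s^2 + 7*s + 12) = s*(s - 4)*(s + 4)*(s + 3)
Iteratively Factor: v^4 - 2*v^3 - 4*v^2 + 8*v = (v - 2)*(v^3 - 4*v) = (v - 2)^2*(v^2 + 2*v) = v*(v - 2)^2*(v + 2)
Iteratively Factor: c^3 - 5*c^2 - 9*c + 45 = (c - 3)*(c^2 - 2*c - 15) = (c - 3)*(c + 3)*(c - 5)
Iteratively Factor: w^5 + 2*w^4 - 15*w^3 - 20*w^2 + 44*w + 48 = (w + 4)*(w^4 - 2*w^3 - 7*w^2 + 8*w + 12) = (w + 2)*(w + 4)*(w^3 - 4*w^2 + w + 6) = (w - 3)*(w + 2)*(w + 4)*(w^2 - w - 2) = (w - 3)*(w - 2)*(w + 2)*(w + 4)*(w + 1)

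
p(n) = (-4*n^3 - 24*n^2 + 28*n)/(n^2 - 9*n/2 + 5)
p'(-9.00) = -3.04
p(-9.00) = 5.69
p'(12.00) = -2.28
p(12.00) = -105.60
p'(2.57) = 57716.05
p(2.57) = -3871.08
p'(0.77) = -3.96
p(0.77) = 2.59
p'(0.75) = -3.10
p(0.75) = 2.66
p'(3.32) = 337.21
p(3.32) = -293.75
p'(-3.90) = -1.18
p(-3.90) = -6.28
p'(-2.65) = 0.09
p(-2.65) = -7.03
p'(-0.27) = 5.20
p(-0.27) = -1.47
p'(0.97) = -17.99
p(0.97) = 0.59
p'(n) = (9/2 - 2*n)*(-4*n^3 - 24*n^2 + 28*n)/(n^2 - 9*n/2 + 5)^2 + (-12*n^2 - 48*n + 28)/(n^2 - 9*n/2 + 5)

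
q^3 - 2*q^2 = q^2*(q - 2)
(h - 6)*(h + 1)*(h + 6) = h^3 + h^2 - 36*h - 36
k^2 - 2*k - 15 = (k - 5)*(k + 3)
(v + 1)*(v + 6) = v^2 + 7*v + 6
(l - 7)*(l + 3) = l^2 - 4*l - 21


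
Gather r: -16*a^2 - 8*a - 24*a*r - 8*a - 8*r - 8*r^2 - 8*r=-16*a^2 - 16*a - 8*r^2 + r*(-24*a - 16)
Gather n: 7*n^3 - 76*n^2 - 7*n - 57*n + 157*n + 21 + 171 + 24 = 7*n^3 - 76*n^2 + 93*n + 216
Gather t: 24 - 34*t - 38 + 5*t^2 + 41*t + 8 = 5*t^2 + 7*t - 6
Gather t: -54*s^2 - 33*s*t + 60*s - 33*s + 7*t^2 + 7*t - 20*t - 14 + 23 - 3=-54*s^2 + 27*s + 7*t^2 + t*(-33*s - 13) + 6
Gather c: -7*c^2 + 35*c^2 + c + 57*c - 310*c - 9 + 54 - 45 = 28*c^2 - 252*c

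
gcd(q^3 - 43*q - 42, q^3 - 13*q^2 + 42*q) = q - 7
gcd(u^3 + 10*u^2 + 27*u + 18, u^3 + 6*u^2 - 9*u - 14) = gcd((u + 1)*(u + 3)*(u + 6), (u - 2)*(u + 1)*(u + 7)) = u + 1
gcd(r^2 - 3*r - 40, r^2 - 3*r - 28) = 1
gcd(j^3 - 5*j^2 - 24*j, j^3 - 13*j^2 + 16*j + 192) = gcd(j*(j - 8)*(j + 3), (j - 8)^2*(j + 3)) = j^2 - 5*j - 24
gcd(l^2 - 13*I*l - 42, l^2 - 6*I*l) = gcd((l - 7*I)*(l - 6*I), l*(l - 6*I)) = l - 6*I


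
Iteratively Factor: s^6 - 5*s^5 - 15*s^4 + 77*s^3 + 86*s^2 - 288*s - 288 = (s + 1)*(s^5 - 6*s^4 - 9*s^3 + 86*s^2 - 288) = (s - 3)*(s + 1)*(s^4 - 3*s^3 - 18*s^2 + 32*s + 96) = (s - 4)*(s - 3)*(s + 1)*(s^3 + s^2 - 14*s - 24) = (s - 4)*(s - 3)*(s + 1)*(s + 2)*(s^2 - s - 12) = (s - 4)*(s - 3)*(s + 1)*(s + 2)*(s + 3)*(s - 4)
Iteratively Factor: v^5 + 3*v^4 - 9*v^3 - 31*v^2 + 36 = (v - 1)*(v^4 + 4*v^3 - 5*v^2 - 36*v - 36) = (v - 3)*(v - 1)*(v^3 + 7*v^2 + 16*v + 12) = (v - 3)*(v - 1)*(v + 2)*(v^2 + 5*v + 6) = (v - 3)*(v - 1)*(v + 2)*(v + 3)*(v + 2)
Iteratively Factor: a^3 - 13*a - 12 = (a + 1)*(a^2 - a - 12) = (a + 1)*(a + 3)*(a - 4)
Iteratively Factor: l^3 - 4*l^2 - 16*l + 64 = (l - 4)*(l^2 - 16) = (l - 4)*(l + 4)*(l - 4)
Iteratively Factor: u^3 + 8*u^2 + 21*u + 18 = (u + 3)*(u^2 + 5*u + 6) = (u + 3)^2*(u + 2)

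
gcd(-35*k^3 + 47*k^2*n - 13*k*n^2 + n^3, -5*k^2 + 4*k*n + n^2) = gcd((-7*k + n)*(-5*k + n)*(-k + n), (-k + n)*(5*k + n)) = k - n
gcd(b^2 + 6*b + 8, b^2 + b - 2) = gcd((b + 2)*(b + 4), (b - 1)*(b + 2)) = b + 2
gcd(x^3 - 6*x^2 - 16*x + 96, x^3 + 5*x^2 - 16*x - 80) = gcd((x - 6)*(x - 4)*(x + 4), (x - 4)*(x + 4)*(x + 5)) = x^2 - 16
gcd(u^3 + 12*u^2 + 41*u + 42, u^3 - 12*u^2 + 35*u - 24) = 1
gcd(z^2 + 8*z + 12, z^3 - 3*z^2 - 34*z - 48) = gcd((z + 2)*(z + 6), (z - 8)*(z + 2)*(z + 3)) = z + 2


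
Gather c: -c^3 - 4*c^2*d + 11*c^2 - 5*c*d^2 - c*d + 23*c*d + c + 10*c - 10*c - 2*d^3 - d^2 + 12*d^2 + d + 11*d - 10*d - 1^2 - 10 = -c^3 + c^2*(11 - 4*d) + c*(-5*d^2 + 22*d + 1) - 2*d^3 + 11*d^2 + 2*d - 11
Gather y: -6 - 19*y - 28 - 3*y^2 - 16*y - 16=-3*y^2 - 35*y - 50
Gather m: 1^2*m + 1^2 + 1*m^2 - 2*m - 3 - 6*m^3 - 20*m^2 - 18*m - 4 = -6*m^3 - 19*m^2 - 19*m - 6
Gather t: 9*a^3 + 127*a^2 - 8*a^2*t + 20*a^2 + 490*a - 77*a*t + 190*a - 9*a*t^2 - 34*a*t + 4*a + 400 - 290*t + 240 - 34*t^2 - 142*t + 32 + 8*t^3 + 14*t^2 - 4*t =9*a^3 + 147*a^2 + 684*a + 8*t^3 + t^2*(-9*a - 20) + t*(-8*a^2 - 111*a - 436) + 672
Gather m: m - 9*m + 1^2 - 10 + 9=-8*m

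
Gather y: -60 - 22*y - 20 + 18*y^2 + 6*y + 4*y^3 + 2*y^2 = 4*y^3 + 20*y^2 - 16*y - 80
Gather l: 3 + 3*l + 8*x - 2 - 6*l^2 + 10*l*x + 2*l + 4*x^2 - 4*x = -6*l^2 + l*(10*x + 5) + 4*x^2 + 4*x + 1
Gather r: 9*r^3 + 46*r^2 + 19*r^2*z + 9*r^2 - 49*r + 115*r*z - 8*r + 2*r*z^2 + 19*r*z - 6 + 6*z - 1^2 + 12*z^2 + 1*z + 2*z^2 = 9*r^3 + r^2*(19*z + 55) + r*(2*z^2 + 134*z - 57) + 14*z^2 + 7*z - 7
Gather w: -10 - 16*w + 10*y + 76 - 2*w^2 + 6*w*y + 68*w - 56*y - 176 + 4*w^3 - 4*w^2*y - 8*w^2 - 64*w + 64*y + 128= 4*w^3 + w^2*(-4*y - 10) + w*(6*y - 12) + 18*y + 18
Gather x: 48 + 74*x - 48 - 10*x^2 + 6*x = -10*x^2 + 80*x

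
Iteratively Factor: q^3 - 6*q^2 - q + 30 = (q - 5)*(q^2 - q - 6) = (q - 5)*(q - 3)*(q + 2)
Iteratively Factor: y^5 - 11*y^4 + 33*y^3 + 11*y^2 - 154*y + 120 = (y + 2)*(y^4 - 13*y^3 + 59*y^2 - 107*y + 60) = (y - 4)*(y + 2)*(y^3 - 9*y^2 + 23*y - 15) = (y - 4)*(y - 1)*(y + 2)*(y^2 - 8*y + 15) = (y - 4)*(y - 3)*(y - 1)*(y + 2)*(y - 5)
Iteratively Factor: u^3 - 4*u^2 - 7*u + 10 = (u - 1)*(u^2 - 3*u - 10) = (u - 1)*(u + 2)*(u - 5)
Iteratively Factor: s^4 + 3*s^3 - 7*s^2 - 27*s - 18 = (s + 3)*(s^3 - 7*s - 6) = (s - 3)*(s + 3)*(s^2 + 3*s + 2) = (s - 3)*(s + 2)*(s + 3)*(s + 1)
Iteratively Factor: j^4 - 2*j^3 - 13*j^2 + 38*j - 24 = (j + 4)*(j^3 - 6*j^2 + 11*j - 6) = (j - 1)*(j + 4)*(j^2 - 5*j + 6) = (j - 2)*(j - 1)*(j + 4)*(j - 3)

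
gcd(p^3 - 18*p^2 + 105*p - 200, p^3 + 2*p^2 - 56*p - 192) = p - 8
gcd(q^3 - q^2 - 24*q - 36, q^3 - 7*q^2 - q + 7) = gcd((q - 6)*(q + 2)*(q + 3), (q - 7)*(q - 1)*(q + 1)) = 1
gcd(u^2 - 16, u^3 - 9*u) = 1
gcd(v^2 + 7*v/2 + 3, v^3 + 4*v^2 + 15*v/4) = v + 3/2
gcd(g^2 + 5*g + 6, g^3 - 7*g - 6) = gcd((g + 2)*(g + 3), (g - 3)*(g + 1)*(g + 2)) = g + 2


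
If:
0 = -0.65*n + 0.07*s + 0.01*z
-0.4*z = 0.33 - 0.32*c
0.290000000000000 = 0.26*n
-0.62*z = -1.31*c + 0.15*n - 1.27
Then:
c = -1.98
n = 1.12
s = 10.70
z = -2.41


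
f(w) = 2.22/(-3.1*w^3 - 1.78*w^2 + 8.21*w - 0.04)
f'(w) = 2.22*(9.3*w^2 + 3.56*w - 8.21)/(-3.1*w^3 - 1.78*w^2 + 8.21*w - 0.04)^2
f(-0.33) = -0.78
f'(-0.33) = -2.32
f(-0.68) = -0.41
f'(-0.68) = -0.47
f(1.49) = -1.10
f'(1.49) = 9.71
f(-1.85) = -1.31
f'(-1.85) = 13.20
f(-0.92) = -0.33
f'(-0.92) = -0.18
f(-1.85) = -1.31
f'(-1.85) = 13.20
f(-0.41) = -0.64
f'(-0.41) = -1.48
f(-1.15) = -0.31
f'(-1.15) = -0.00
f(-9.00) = 0.00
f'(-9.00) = 0.00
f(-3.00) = 0.05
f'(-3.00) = 0.08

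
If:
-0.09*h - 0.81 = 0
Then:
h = -9.00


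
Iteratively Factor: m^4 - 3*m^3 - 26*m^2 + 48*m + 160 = (m + 2)*(m^3 - 5*m^2 - 16*m + 80) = (m - 5)*(m + 2)*(m^2 - 16) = (m - 5)*(m + 2)*(m + 4)*(m - 4)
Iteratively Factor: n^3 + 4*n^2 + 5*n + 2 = (n + 1)*(n^2 + 3*n + 2) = (n + 1)^2*(n + 2)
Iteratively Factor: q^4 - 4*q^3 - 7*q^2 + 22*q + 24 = (q + 1)*(q^3 - 5*q^2 - 2*q + 24) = (q - 4)*(q + 1)*(q^2 - q - 6) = (q - 4)*(q - 3)*(q + 1)*(q + 2)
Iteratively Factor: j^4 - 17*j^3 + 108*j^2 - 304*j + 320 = (j - 4)*(j^3 - 13*j^2 + 56*j - 80) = (j - 4)^2*(j^2 - 9*j + 20) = (j - 5)*(j - 4)^2*(j - 4)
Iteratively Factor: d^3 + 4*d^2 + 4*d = (d + 2)*(d^2 + 2*d) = (d + 2)^2*(d)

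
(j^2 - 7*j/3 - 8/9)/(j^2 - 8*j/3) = (j + 1/3)/j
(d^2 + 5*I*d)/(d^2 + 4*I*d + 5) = d/(d - I)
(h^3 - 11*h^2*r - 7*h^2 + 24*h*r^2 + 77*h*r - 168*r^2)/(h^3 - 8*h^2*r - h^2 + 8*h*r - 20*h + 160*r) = (h^2 - 3*h*r - 7*h + 21*r)/(h^2 - h - 20)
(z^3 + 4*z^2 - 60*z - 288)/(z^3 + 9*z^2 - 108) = (z - 8)/(z - 3)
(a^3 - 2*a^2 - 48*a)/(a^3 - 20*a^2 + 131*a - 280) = a*(a + 6)/(a^2 - 12*a + 35)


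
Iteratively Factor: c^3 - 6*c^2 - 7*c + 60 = (c + 3)*(c^2 - 9*c + 20) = (c - 5)*(c + 3)*(c - 4)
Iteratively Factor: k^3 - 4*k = (k + 2)*(k^2 - 2*k) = k*(k + 2)*(k - 2)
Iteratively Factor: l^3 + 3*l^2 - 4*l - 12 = (l + 2)*(l^2 + l - 6) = (l - 2)*(l + 2)*(l + 3)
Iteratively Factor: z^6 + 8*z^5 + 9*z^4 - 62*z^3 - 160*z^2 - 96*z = (z + 2)*(z^5 + 6*z^4 - 3*z^3 - 56*z^2 - 48*z) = (z - 3)*(z + 2)*(z^4 + 9*z^3 + 24*z^2 + 16*z) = z*(z - 3)*(z + 2)*(z^3 + 9*z^2 + 24*z + 16) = z*(z - 3)*(z + 1)*(z + 2)*(z^2 + 8*z + 16) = z*(z - 3)*(z + 1)*(z + 2)*(z + 4)*(z + 4)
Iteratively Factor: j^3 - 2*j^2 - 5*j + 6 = (j + 2)*(j^2 - 4*j + 3) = (j - 1)*(j + 2)*(j - 3)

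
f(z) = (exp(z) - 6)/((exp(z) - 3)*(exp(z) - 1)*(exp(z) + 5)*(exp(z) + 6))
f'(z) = -(exp(z) - 6)*exp(z)/((exp(z) - 3)*(exp(z) - 1)*(exp(z) + 5)*(exp(z) + 6)^2) - (exp(z) - 6)*exp(z)/((exp(z) - 3)*(exp(z) - 1)*(exp(z) + 5)^2*(exp(z) + 6)) - (exp(z) - 6)*exp(z)/((exp(z) - 3)*(exp(z) - 1)^2*(exp(z) + 5)*(exp(z) + 6)) - (exp(z) - 6)*exp(z)/((exp(z) - 3)^2*(exp(z) - 1)*(exp(z) + 5)*(exp(z) + 6)) + exp(z)/((exp(z) - 3)*(exp(z) - 1)*(exp(z) + 5)*(exp(z) + 6)) = (-3*exp(4*z) + 10*exp(3*z) + 137*exp(2*z) - 132*exp(z) - 432)*exp(z)/(exp(8*z) + 14*exp(7*z) + 27*exp(6*z) - 328*exp(5*z) - 917*exp(4*z) + 3174*exp(3*z) + 5589*exp(2*z) - 15660*exp(z) + 8100)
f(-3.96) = -0.07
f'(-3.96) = -0.00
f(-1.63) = -0.08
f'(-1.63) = -0.02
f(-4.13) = -0.07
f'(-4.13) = -0.00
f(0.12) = 0.47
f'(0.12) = -4.12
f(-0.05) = -1.22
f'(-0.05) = -23.80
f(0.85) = 0.07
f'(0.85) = 0.04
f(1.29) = -0.02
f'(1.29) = 0.16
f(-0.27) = -0.25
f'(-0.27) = -0.81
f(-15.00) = -0.07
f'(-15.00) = 0.00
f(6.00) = 0.00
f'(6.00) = 0.00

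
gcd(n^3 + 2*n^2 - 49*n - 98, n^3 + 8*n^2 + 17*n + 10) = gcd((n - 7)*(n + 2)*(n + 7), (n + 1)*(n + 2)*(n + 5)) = n + 2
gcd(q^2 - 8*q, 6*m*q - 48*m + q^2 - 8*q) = q - 8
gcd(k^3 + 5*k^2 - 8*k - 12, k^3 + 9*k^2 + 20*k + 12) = k^2 + 7*k + 6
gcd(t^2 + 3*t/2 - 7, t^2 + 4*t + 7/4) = t + 7/2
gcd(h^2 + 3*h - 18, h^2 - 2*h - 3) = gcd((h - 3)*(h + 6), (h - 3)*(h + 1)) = h - 3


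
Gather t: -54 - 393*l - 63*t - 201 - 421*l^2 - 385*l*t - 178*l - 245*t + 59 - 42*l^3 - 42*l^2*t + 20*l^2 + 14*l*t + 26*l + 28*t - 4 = -42*l^3 - 401*l^2 - 545*l + t*(-42*l^2 - 371*l - 280) - 200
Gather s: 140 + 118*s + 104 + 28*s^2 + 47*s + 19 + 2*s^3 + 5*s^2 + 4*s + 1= 2*s^3 + 33*s^2 + 169*s + 264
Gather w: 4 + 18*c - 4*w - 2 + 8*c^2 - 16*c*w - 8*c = 8*c^2 + 10*c + w*(-16*c - 4) + 2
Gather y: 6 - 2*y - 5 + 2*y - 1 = 0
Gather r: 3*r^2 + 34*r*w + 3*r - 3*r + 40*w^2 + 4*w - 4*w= 3*r^2 + 34*r*w + 40*w^2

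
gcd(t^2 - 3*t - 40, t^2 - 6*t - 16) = t - 8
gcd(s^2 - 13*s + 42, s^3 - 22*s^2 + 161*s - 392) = s - 7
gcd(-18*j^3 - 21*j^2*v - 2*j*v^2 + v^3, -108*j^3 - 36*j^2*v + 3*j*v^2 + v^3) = -18*j^2 - 3*j*v + v^2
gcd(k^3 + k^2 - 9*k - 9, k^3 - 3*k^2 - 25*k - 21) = k^2 + 4*k + 3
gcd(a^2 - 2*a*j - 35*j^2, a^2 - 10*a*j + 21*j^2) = a - 7*j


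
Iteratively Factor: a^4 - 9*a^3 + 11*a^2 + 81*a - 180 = (a - 5)*(a^3 - 4*a^2 - 9*a + 36) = (a - 5)*(a + 3)*(a^2 - 7*a + 12) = (a - 5)*(a - 4)*(a + 3)*(a - 3)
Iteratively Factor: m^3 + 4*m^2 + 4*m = (m)*(m^2 + 4*m + 4) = m*(m + 2)*(m + 2)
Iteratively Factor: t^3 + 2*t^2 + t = (t + 1)*(t^2 + t) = t*(t + 1)*(t + 1)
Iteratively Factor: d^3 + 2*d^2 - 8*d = (d - 2)*(d^2 + 4*d) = (d - 2)*(d + 4)*(d)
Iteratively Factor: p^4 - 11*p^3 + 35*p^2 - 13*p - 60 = (p - 5)*(p^3 - 6*p^2 + 5*p + 12) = (p - 5)*(p - 4)*(p^2 - 2*p - 3) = (p - 5)*(p - 4)*(p + 1)*(p - 3)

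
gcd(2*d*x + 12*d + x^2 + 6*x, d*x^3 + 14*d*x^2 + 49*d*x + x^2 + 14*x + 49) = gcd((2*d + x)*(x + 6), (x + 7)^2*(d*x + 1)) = 1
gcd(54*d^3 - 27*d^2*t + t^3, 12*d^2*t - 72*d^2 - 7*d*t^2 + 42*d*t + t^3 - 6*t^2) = -3*d + t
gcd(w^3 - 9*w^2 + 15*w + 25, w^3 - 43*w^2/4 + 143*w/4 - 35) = w - 5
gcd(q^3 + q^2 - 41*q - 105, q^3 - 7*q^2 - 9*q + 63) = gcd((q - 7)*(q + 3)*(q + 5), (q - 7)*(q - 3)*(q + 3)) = q^2 - 4*q - 21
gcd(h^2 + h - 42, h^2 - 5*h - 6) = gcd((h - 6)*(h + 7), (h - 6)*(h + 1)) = h - 6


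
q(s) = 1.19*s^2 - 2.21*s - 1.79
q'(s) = 2.38*s - 2.21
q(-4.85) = 36.92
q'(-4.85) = -13.75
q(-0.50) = -0.39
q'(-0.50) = -3.40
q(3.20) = 3.32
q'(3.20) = 5.41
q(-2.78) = 13.55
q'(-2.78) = -8.83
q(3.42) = 4.57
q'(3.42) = 5.93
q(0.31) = -2.36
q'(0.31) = -1.47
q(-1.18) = 2.47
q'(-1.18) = -5.02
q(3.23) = 3.49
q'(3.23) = 5.48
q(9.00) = 74.71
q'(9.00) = 19.21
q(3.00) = 2.29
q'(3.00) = 4.93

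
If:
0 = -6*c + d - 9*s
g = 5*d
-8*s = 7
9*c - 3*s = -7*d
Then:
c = 35/34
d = -231/136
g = -1155/136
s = -7/8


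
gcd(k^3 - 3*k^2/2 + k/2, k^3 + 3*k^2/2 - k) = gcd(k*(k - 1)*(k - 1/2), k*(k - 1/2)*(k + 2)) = k^2 - k/2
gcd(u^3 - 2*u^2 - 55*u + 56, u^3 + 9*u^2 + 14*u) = u + 7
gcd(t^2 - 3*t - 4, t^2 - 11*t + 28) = t - 4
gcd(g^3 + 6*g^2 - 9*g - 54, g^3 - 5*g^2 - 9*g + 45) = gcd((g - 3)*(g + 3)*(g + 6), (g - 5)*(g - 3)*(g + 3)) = g^2 - 9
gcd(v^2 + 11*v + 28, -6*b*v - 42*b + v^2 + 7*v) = v + 7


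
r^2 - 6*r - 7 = (r - 7)*(r + 1)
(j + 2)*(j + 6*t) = j^2 + 6*j*t + 2*j + 12*t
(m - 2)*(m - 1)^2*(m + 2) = m^4 - 2*m^3 - 3*m^2 + 8*m - 4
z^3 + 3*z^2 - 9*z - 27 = (z - 3)*(z + 3)^2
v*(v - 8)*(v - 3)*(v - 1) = v^4 - 12*v^3 + 35*v^2 - 24*v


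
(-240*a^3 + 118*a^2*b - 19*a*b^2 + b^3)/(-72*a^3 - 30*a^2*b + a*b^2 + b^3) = (40*a^2 - 13*a*b + b^2)/(12*a^2 + 7*a*b + b^2)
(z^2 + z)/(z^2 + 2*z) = (z + 1)/(z + 2)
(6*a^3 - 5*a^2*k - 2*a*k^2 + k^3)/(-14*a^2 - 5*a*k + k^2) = (-3*a^2 + 4*a*k - k^2)/(7*a - k)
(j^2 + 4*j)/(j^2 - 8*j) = (j + 4)/(j - 8)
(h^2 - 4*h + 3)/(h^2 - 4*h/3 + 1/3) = 3*(h - 3)/(3*h - 1)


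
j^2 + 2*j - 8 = (j - 2)*(j + 4)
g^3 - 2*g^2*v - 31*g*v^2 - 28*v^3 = (g - 7*v)*(g + v)*(g + 4*v)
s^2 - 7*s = s*(s - 7)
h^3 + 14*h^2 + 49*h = h*(h + 7)^2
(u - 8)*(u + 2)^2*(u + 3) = u^4 - u^3 - 40*u^2 - 116*u - 96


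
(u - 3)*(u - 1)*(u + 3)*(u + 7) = u^4 + 6*u^3 - 16*u^2 - 54*u + 63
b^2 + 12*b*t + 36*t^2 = (b + 6*t)^2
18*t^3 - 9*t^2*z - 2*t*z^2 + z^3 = (-3*t + z)*(-2*t + z)*(3*t + z)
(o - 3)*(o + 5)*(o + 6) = o^3 + 8*o^2 - 3*o - 90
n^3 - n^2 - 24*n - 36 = (n - 6)*(n + 2)*(n + 3)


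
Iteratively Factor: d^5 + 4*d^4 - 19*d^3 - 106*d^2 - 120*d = (d + 2)*(d^4 + 2*d^3 - 23*d^2 - 60*d) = d*(d + 2)*(d^3 + 2*d^2 - 23*d - 60) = d*(d + 2)*(d + 4)*(d^2 - 2*d - 15) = d*(d + 2)*(d + 3)*(d + 4)*(d - 5)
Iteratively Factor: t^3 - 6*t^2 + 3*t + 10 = (t + 1)*(t^2 - 7*t + 10) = (t - 5)*(t + 1)*(t - 2)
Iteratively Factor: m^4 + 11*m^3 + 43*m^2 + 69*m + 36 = (m + 3)*(m^3 + 8*m^2 + 19*m + 12) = (m + 1)*(m + 3)*(m^2 + 7*m + 12) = (m + 1)*(m + 3)*(m + 4)*(m + 3)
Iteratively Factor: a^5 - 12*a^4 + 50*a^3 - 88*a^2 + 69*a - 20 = (a - 1)*(a^4 - 11*a^3 + 39*a^2 - 49*a + 20) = (a - 4)*(a - 1)*(a^3 - 7*a^2 + 11*a - 5) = (a - 5)*(a - 4)*(a - 1)*(a^2 - 2*a + 1) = (a - 5)*(a - 4)*(a - 1)^2*(a - 1)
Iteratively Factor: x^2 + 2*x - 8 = (x + 4)*(x - 2)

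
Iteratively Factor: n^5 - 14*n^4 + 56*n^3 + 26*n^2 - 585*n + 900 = (n - 4)*(n^4 - 10*n^3 + 16*n^2 + 90*n - 225) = (n - 4)*(n - 3)*(n^3 - 7*n^2 - 5*n + 75) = (n - 5)*(n - 4)*(n - 3)*(n^2 - 2*n - 15) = (n - 5)^2*(n - 4)*(n - 3)*(n + 3)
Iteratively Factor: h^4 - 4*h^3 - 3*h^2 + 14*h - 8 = (h - 1)*(h^3 - 3*h^2 - 6*h + 8) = (h - 1)^2*(h^2 - 2*h - 8) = (h - 4)*(h - 1)^2*(h + 2)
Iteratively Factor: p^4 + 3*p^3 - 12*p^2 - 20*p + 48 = (p - 2)*(p^3 + 5*p^2 - 2*p - 24) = (p - 2)*(p + 3)*(p^2 + 2*p - 8) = (p - 2)^2*(p + 3)*(p + 4)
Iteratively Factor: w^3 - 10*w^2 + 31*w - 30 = (w - 3)*(w^2 - 7*w + 10) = (w - 3)*(w - 2)*(w - 5)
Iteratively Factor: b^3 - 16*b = (b + 4)*(b^2 - 4*b) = b*(b + 4)*(b - 4)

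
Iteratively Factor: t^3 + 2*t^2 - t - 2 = (t + 2)*(t^2 - 1) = (t - 1)*(t + 2)*(t + 1)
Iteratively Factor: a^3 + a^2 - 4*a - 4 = (a + 1)*(a^2 - 4) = (a - 2)*(a + 1)*(a + 2)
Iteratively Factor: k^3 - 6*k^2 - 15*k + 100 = (k + 4)*(k^2 - 10*k + 25) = (k - 5)*(k + 4)*(k - 5)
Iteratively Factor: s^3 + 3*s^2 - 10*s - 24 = (s - 3)*(s^2 + 6*s + 8) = (s - 3)*(s + 4)*(s + 2)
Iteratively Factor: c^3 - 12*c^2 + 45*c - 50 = (c - 5)*(c^2 - 7*c + 10) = (c - 5)^2*(c - 2)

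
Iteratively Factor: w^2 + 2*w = (w)*(w + 2)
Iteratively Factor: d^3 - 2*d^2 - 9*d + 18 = (d - 3)*(d^2 + d - 6) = (d - 3)*(d - 2)*(d + 3)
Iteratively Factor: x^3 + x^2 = (x)*(x^2 + x) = x^2*(x + 1)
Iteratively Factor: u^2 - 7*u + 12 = (u - 3)*(u - 4)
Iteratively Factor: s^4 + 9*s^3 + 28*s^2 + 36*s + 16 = (s + 1)*(s^3 + 8*s^2 + 20*s + 16) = (s + 1)*(s + 2)*(s^2 + 6*s + 8) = (s + 1)*(s + 2)*(s + 4)*(s + 2)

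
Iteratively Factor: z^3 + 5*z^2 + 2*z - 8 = (z + 2)*(z^2 + 3*z - 4) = (z - 1)*(z + 2)*(z + 4)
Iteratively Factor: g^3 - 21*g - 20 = (g + 4)*(g^2 - 4*g - 5) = (g - 5)*(g + 4)*(g + 1)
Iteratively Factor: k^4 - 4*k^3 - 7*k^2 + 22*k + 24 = (k + 1)*(k^3 - 5*k^2 - 2*k + 24) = (k + 1)*(k + 2)*(k^2 - 7*k + 12) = (k - 4)*(k + 1)*(k + 2)*(k - 3)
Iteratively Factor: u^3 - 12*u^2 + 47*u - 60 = (u - 3)*(u^2 - 9*u + 20) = (u - 4)*(u - 3)*(u - 5)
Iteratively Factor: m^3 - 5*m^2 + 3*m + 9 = (m - 3)*(m^2 - 2*m - 3) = (m - 3)^2*(m + 1)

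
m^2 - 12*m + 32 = (m - 8)*(m - 4)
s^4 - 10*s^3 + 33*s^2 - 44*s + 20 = (s - 5)*(s - 2)^2*(s - 1)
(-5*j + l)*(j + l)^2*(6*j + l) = -30*j^4 - 59*j^3*l - 27*j^2*l^2 + 3*j*l^3 + l^4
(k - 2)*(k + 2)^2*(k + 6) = k^4 + 8*k^3 + 8*k^2 - 32*k - 48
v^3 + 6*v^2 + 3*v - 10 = (v - 1)*(v + 2)*(v + 5)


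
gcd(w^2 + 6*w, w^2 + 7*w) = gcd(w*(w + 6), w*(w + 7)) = w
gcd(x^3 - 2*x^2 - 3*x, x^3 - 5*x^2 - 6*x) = x^2 + x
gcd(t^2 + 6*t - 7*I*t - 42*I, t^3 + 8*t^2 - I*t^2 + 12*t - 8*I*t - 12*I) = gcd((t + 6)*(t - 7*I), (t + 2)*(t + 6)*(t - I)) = t + 6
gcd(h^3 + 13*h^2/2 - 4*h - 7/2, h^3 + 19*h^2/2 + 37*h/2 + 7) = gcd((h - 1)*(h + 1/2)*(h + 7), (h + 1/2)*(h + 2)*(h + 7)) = h^2 + 15*h/2 + 7/2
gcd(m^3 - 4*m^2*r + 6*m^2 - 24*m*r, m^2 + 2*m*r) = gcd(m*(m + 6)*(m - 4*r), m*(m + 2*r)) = m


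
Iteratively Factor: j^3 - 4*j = (j - 2)*(j^2 + 2*j) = (j - 2)*(j + 2)*(j)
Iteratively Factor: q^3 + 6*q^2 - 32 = (q - 2)*(q^2 + 8*q + 16) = (q - 2)*(q + 4)*(q + 4)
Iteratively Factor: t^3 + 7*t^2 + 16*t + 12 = (t + 2)*(t^2 + 5*t + 6) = (t + 2)^2*(t + 3)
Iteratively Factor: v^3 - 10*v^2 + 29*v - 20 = (v - 4)*(v^2 - 6*v + 5) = (v - 4)*(v - 1)*(v - 5)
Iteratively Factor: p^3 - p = (p - 1)*(p^2 + p) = (p - 1)*(p + 1)*(p)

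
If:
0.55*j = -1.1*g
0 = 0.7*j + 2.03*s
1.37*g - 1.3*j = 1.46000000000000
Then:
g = 0.37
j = -0.74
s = 0.25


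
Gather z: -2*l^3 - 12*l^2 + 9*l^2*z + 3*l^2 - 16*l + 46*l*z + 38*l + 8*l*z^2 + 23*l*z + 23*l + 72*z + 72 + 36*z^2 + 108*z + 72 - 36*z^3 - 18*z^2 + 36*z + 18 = -2*l^3 - 9*l^2 + 45*l - 36*z^3 + z^2*(8*l + 18) + z*(9*l^2 + 69*l + 216) + 162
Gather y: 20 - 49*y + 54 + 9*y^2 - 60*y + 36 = 9*y^2 - 109*y + 110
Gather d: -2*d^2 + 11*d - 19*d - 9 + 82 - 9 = -2*d^2 - 8*d + 64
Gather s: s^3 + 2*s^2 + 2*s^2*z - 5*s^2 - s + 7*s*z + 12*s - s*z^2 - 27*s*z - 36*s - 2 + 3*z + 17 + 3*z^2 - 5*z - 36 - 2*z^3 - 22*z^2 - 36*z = s^3 + s^2*(2*z - 3) + s*(-z^2 - 20*z - 25) - 2*z^3 - 19*z^2 - 38*z - 21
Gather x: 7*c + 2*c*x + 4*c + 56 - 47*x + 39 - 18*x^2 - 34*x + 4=11*c - 18*x^2 + x*(2*c - 81) + 99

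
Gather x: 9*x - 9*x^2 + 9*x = -9*x^2 + 18*x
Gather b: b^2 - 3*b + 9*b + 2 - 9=b^2 + 6*b - 7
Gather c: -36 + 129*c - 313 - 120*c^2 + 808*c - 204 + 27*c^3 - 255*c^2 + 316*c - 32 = 27*c^3 - 375*c^2 + 1253*c - 585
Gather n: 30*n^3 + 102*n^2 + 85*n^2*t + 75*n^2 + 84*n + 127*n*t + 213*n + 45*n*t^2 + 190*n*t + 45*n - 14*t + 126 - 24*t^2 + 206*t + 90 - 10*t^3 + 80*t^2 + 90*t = 30*n^3 + n^2*(85*t + 177) + n*(45*t^2 + 317*t + 342) - 10*t^3 + 56*t^2 + 282*t + 216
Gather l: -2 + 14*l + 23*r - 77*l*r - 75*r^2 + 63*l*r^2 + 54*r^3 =l*(63*r^2 - 77*r + 14) + 54*r^3 - 75*r^2 + 23*r - 2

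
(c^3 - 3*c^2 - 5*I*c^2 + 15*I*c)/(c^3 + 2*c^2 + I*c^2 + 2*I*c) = (c^2 - c*(3 + 5*I) + 15*I)/(c^2 + c*(2 + I) + 2*I)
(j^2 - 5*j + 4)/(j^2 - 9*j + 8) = (j - 4)/(j - 8)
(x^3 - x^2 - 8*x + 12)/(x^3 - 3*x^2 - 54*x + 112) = (x^2 + x - 6)/(x^2 - x - 56)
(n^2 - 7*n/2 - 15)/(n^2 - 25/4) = 2*(n - 6)/(2*n - 5)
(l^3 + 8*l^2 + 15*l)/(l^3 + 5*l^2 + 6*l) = (l + 5)/(l + 2)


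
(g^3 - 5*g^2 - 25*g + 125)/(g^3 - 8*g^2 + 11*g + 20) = (g^2 - 25)/(g^2 - 3*g - 4)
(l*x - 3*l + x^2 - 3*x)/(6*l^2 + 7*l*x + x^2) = (x - 3)/(6*l + x)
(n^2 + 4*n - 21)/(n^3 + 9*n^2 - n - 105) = 1/(n + 5)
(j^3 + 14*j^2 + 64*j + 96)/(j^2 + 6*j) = j + 8 + 16/j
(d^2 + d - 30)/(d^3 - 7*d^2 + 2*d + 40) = (d + 6)/(d^2 - 2*d - 8)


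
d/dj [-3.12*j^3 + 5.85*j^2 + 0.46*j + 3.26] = -9.36*j^2 + 11.7*j + 0.46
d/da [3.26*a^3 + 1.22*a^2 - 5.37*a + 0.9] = 9.78*a^2 + 2.44*a - 5.37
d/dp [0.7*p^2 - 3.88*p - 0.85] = 1.4*p - 3.88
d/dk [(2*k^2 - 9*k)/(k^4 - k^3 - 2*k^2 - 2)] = (k^2*(2*k - 9)*(-4*k^2 + 3*k + 4) + (9 - 4*k)*(-k^4 + k^3 + 2*k^2 + 2))/(-k^4 + k^3 + 2*k^2 + 2)^2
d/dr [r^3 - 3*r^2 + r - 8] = 3*r^2 - 6*r + 1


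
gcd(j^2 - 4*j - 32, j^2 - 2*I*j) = 1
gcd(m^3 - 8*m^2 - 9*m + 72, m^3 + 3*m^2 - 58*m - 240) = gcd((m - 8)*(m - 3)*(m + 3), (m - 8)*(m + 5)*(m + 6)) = m - 8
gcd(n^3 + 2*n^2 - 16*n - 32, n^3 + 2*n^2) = n + 2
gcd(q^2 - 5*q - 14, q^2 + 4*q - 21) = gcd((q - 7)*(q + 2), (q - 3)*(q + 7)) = 1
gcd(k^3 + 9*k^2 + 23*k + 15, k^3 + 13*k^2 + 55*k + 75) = k^2 + 8*k + 15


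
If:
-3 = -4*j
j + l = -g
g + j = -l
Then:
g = -l - 3/4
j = 3/4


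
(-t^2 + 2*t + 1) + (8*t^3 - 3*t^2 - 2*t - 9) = 8*t^3 - 4*t^2 - 8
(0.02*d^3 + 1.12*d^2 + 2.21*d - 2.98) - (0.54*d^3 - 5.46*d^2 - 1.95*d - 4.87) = -0.52*d^3 + 6.58*d^2 + 4.16*d + 1.89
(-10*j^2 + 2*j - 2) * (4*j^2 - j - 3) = -40*j^4 + 18*j^3 + 20*j^2 - 4*j + 6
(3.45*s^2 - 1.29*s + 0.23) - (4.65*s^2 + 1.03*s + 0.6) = -1.2*s^2 - 2.32*s - 0.37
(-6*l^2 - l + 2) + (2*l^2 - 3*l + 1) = -4*l^2 - 4*l + 3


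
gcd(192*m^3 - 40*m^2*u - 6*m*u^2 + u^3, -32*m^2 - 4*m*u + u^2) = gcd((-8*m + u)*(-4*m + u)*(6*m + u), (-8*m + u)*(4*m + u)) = -8*m + u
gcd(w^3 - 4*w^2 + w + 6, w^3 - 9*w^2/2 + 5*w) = w - 2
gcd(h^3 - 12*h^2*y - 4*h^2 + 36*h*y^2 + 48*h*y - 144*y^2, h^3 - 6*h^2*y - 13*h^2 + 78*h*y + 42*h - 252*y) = -h + 6*y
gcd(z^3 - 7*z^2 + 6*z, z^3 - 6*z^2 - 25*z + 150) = z - 6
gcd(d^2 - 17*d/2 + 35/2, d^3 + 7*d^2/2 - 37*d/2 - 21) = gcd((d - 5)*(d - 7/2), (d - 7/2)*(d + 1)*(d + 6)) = d - 7/2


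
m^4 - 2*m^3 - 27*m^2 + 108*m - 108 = (m - 3)^2*(m - 2)*(m + 6)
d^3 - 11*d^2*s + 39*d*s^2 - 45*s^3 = (d - 5*s)*(d - 3*s)^2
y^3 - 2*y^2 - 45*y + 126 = (y - 6)*(y - 3)*(y + 7)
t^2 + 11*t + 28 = (t + 4)*(t + 7)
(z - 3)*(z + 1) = z^2 - 2*z - 3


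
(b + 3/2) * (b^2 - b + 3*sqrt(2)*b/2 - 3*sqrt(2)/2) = b^3 + b^2/2 + 3*sqrt(2)*b^2/2 - 3*b/2 + 3*sqrt(2)*b/4 - 9*sqrt(2)/4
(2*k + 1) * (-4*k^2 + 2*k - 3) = -8*k^3 - 4*k - 3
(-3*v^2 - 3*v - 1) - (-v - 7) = -3*v^2 - 2*v + 6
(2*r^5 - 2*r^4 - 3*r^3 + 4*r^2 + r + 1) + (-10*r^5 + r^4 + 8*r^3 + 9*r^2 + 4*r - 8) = -8*r^5 - r^4 + 5*r^3 + 13*r^2 + 5*r - 7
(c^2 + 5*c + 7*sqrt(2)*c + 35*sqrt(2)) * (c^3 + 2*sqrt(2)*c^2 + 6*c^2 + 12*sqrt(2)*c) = c^5 + 11*c^4 + 9*sqrt(2)*c^4 + 58*c^3 + 99*sqrt(2)*c^3 + 308*c^2 + 270*sqrt(2)*c^2 + 840*c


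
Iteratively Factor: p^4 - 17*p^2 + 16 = (p - 4)*(p^3 + 4*p^2 - p - 4) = (p - 4)*(p + 4)*(p^2 - 1) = (p - 4)*(p + 1)*(p + 4)*(p - 1)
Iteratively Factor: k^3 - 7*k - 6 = (k + 2)*(k^2 - 2*k - 3) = (k + 1)*(k + 2)*(k - 3)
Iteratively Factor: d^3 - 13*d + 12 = (d + 4)*(d^2 - 4*d + 3) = (d - 1)*(d + 4)*(d - 3)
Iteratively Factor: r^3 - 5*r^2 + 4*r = (r - 1)*(r^2 - 4*r) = (r - 4)*(r - 1)*(r)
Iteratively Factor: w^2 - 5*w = (w - 5)*(w)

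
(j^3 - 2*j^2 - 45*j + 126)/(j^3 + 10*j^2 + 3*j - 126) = (j - 6)/(j + 6)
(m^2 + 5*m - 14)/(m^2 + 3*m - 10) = (m + 7)/(m + 5)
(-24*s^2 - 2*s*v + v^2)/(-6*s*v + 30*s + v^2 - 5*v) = (4*s + v)/(v - 5)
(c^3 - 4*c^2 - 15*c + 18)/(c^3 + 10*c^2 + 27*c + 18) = (c^2 - 7*c + 6)/(c^2 + 7*c + 6)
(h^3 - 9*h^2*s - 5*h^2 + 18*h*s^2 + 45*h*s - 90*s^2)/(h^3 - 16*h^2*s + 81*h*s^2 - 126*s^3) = (5 - h)/(-h + 7*s)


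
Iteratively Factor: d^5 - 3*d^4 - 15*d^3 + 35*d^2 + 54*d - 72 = (d - 3)*(d^4 - 15*d^2 - 10*d + 24) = (d - 3)*(d + 2)*(d^3 - 2*d^2 - 11*d + 12) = (d - 4)*(d - 3)*(d + 2)*(d^2 + 2*d - 3) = (d - 4)*(d - 3)*(d + 2)*(d + 3)*(d - 1)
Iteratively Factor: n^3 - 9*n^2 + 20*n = (n)*(n^2 - 9*n + 20) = n*(n - 4)*(n - 5)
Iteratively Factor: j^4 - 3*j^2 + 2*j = (j + 2)*(j^3 - 2*j^2 + j) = (j - 1)*(j + 2)*(j^2 - j) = j*(j - 1)*(j + 2)*(j - 1)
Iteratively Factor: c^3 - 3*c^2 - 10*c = (c - 5)*(c^2 + 2*c) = c*(c - 5)*(c + 2)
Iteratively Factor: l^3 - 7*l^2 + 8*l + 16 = (l - 4)*(l^2 - 3*l - 4) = (l - 4)^2*(l + 1)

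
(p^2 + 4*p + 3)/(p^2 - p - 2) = (p + 3)/(p - 2)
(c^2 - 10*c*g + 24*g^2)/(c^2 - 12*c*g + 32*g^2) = (c - 6*g)/(c - 8*g)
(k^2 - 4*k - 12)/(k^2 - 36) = (k + 2)/(k + 6)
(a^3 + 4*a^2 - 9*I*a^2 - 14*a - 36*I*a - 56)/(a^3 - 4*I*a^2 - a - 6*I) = (a^2 + a*(4 - 7*I) - 28*I)/(a^2 - 2*I*a + 3)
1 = 1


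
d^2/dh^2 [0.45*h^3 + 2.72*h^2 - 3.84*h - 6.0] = 2.7*h + 5.44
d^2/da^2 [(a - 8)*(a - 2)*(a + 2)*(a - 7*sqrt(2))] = 12*a^2 - 42*sqrt(2)*a - 48*a - 8 + 112*sqrt(2)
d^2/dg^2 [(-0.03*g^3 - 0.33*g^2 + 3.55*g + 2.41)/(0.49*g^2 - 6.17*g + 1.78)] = (1.38777878078145e-17*g^5 - 3.33066907387547e-16*g^4 - 2.52246999999999*g^3 + 7.17566999999998*g^2 - 62.86509*g + 255.17341)/(0.117649*g^6 - 4.444251*g^5 + 57.243417*g^4 - 267.173957*g^3 + 207.945474*g^2 - 58.647084*g + 5.639752)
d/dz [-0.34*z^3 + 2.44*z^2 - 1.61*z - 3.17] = -1.02*z^2 + 4.88*z - 1.61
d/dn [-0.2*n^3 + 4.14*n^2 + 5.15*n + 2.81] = -0.6*n^2 + 8.28*n + 5.15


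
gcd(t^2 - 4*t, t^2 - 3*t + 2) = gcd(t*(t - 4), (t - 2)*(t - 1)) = 1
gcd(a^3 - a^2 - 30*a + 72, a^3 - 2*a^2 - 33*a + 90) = a^2 + 3*a - 18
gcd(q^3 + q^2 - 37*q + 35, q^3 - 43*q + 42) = q^2 + 6*q - 7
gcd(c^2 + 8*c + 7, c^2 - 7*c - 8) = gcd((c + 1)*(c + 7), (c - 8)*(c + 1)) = c + 1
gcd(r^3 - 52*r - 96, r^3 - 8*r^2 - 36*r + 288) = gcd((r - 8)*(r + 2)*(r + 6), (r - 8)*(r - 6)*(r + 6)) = r^2 - 2*r - 48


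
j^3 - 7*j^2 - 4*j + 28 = (j - 7)*(j - 2)*(j + 2)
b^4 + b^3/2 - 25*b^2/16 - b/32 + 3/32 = (b - 1)*(b - 1/4)*(b + 1/4)*(b + 3/2)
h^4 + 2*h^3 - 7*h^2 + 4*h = h*(h - 1)^2*(h + 4)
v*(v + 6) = v^2 + 6*v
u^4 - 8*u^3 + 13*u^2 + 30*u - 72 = (u - 4)*(u - 3)^2*(u + 2)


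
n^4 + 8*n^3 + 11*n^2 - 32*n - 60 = (n - 2)*(n + 2)*(n + 3)*(n + 5)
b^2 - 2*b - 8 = (b - 4)*(b + 2)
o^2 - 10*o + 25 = (o - 5)^2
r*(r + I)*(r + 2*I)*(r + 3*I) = r^4 + 6*I*r^3 - 11*r^2 - 6*I*r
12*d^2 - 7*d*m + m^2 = (-4*d + m)*(-3*d + m)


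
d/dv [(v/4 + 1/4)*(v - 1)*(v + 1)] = (v + 1)*(3*v - 1)/4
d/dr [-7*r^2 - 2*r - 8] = -14*r - 2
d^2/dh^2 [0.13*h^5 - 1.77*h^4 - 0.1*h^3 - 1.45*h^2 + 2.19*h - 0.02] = 2.6*h^3 - 21.24*h^2 - 0.6*h - 2.9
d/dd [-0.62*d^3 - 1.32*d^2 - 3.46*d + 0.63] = -1.86*d^2 - 2.64*d - 3.46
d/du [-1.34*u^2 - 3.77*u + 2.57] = -2.68*u - 3.77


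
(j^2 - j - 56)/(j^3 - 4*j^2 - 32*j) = (j + 7)/(j*(j + 4))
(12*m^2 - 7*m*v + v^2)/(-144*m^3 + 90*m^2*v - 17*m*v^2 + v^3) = (-4*m + v)/(48*m^2 - 14*m*v + v^2)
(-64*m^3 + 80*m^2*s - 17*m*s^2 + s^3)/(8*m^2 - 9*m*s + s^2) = -8*m + s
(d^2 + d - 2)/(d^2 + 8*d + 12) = (d - 1)/(d + 6)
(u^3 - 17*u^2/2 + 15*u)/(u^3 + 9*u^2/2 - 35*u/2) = (u - 6)/(u + 7)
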